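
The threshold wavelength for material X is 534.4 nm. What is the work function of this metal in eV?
2.32 eV

At the threshold wavelength, photon energy equals work function:
φ = hc/λ₀

Calculating:
φ = (6.626×10⁻³⁴ J·s)(3×10⁸ m/s) / (534.4×10⁻⁹ m)
φ = 2.32 eV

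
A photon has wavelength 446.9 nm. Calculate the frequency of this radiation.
6.7083e+14 Hz

Using the wave equation: c = fλ

Solving for frequency:
f = c/λ = (3×10⁸ m/s) / (446.9×10⁻⁹ m)
f = 6.7083e+14 Hz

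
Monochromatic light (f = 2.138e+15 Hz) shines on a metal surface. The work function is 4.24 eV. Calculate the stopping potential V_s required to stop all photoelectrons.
4.6021 V

The stopping potential V_s satisfies: eV_s = KE_max

First, find KE_max using Einstein's equation:
E_photon = hf = (6.626×10⁻³⁴ J·s)(2.138e+15 Hz) = 8.8421 eV
KE_max = E_photon - φ = 8.8421 - 4.24 = 4.6021 eV

Since eV_s = KE_max:
V_s = KE_max/e = 4.6021 V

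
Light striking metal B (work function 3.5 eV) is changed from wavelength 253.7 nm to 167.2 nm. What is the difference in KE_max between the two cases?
2.5283 eV

Using Einstein's equation: KE_max = hc/λ - φ

For λ₁ = 253.7 nm:
KE₁ = hc/λ₁ - φ = 4.8870 - 3.5 = 1.3870 eV

For λ₂ = 167.2 nm:
KE₂ = hc/λ₂ - φ = 7.4153 - 3.5 = 3.9153 eV

Change in KE:
ΔKE = KE₂ - KE₁ = 3.9153 - 1.3870 = 2.5283 eV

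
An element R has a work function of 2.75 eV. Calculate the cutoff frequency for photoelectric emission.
6.6495e+14 Hz

The threshold frequency is when the photon energy equals the work function:
hf₀ = φ

Solving for f₀:
f₀ = φ/h = (2.75 eV × 1.602×10⁻¹⁹ J/eV) / (6.626×10⁻³⁴ J·s)
f₀ = 6.6495e+14 Hz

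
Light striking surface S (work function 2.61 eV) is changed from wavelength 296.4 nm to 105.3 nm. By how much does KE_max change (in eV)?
7.5914 eV

Using Einstein's equation: KE_max = hc/λ - φ

For λ₁ = 296.4 nm:
KE₁ = hc/λ₁ - φ = 4.1830 - 2.61 = 1.5730 eV

For λ₂ = 105.3 nm:
KE₂ = hc/λ₂ - φ = 11.7744 - 2.61 = 9.1644 eV

Change in KE:
ΔKE = KE₂ - KE₁ = 9.1644 - 1.5730 = 7.5914 eV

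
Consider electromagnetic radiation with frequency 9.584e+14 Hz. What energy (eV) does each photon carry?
3.9636 eV

Using E = hf:

E = hf = (6.626×10⁻³⁴ J·s)(9.584e+14 Hz)
E = 3.9636 eV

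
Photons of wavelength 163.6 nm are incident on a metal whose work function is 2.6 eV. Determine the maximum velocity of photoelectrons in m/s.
1.3234e+06 m/s

First, find the maximum kinetic energy:
E_photon = hc/λ = 7.5785 eV
KE_max = E_photon - φ = 7.5785 - 2.6 = 4.9785 eV

Convert to Joules: KE_max = 4.9785 × 1.602×10⁻¹⁹ J = 7.9764e-19 J

Then use KE = ½mv² to find velocity:
v = √(2·KE/m) = √(2 × 7.9764e-19 J / 9.109e-31 kg)
v = 1.3234e+06 m/s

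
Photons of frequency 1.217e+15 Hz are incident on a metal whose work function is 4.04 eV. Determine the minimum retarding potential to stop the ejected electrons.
0.9931 V

The stopping potential V_s satisfies: eV_s = KE_max

First, find KE_max using Einstein's equation:
E_photon = hf = (6.626×10⁻³⁴ J·s)(1.217e+15 Hz) = 5.0331 eV
KE_max = E_photon - φ = 5.0331 - 4.04 = 0.9931 eV

Since eV_s = KE_max:
V_s = KE_max/e = 0.9931 V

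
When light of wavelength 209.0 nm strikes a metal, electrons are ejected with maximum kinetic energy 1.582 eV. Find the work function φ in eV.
4.35 eV

From Einstein's photoelectric equation: KE_max = hf - φ = hc/λ - φ

Rearranging for φ:
φ = hc/λ - KE_max

Calculate photon energy:
E_photon = hc/λ = 5.9323 eV

Therefore:
φ = 5.9323 - 1.582 = 4.35 eV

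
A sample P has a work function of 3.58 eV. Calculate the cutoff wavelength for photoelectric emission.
346.32 nm

The threshold wavelength is when the photon energy equals the work function:
hc/λ₀ = φ

Solving for λ₀:
λ₀ = hc/φ = (6.626×10⁻³⁴ J·s)(3×10⁸ m/s) / (3.58 eV × 1.602×10⁻¹⁹ J/eV)
λ₀ = 346.32 nm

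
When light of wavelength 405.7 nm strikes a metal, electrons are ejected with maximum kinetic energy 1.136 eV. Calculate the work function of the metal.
1.92 eV

From Einstein's photoelectric equation: KE_max = hf - φ = hc/λ - φ

Rearranging for φ:
φ = hc/λ - KE_max

Calculate photon energy:
E_photon = hc/λ = 3.0561 eV

Therefore:
φ = 3.0561 - 1.136 = 1.92 eV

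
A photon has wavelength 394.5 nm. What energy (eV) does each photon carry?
3.1428 eV

Using E = hf = hc/λ:

E = hc/λ = (6.626×10⁻³⁴ J·s)(3×10⁸ m/s) / (394.5×10⁻⁹ m)
E = 3.1428 eV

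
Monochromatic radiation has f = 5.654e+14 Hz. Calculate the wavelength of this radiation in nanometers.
530.23 nm

Using the wave equation: c = fλ

Solving for wavelength:
λ = c/f = (3×10⁸ m/s) / (5.654e+14 Hz)
λ = 530.23 nm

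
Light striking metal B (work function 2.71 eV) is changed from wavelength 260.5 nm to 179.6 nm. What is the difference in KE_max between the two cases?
2.1439 eV

Using Einstein's equation: KE_max = hc/λ - φ

For λ₁ = 260.5 nm:
KE₁ = hc/λ₁ - φ = 4.7595 - 2.71 = 2.0495 eV

For λ₂ = 179.6 nm:
KE₂ = hc/λ₂ - φ = 6.9034 - 2.71 = 4.1934 eV

Change in KE:
ΔKE = KE₂ - KE₁ = 4.1934 - 2.0495 = 2.1439 eV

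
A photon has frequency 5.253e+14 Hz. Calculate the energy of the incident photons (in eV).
2.1725 eV

Using E = hf:

E = hf = (6.626×10⁻³⁴ J·s)(5.253e+14 Hz)
E = 2.1725 eV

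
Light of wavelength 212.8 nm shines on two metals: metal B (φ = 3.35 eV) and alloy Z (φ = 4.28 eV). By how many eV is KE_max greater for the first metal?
0.9300 eV

Using KE_max = hc/λ - φ for each metal:

Photon energy: E = hc/λ = 5.8263 eV

For metal B (φ₁ = 3.35 eV):
KE₁ = E - φ₁ = 5.8263 - 3.35 = 2.4763 eV

For alloy Z (φ₂ = 4.28 eV):
KE₂ = E - φ₂ = 5.8263 - 4.28 = 1.5463 eV

Difference:
ΔKE = KE₁ - KE₂ = 2.4763 - 1.5463 = 0.9300 eV

Note: The difference equals the difference in work functions: 4.28 - 3.35 = 0.93 eV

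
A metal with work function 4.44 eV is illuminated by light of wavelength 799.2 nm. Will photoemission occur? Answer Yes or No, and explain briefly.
No

For photoemission, the photon energy must exceed the work function.

Photon energy: E = hc/λ = 1.5514 eV
Work function: φ = 4.44 eV

Since E_photon (1.5514 eV) < φ (4.44 eV), photoemission will NOT occur.
The threshold wavelength is λ₀ = hc/φ = 279.2 nm.
Since 799.2 nm > 279.2 nm, the photons lack sufficient energy.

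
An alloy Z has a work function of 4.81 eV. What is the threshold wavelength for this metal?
257.76 nm

The threshold wavelength is when the photon energy equals the work function:
hc/λ₀ = φ

Solving for λ₀:
λ₀ = hc/φ = (6.626×10⁻³⁴ J·s)(3×10⁸ m/s) / (4.81 eV × 1.602×10⁻¹⁹ J/eV)
λ₀ = 257.76 nm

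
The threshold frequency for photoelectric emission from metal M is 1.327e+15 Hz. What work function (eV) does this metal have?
5.49 eV

At the threshold frequency, photon energy equals work function:
φ = hf₀

Calculating:
φ = (6.626×10⁻³⁴ J·s)(1.327e+15 Hz)
φ = 5.49 eV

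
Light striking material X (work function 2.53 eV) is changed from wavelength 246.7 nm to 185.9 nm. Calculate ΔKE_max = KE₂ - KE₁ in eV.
1.6437 eV

Using Einstein's equation: KE_max = hc/λ - φ

For λ₁ = 246.7 nm:
KE₁ = hc/λ₁ - φ = 5.0257 - 2.53 = 2.4957 eV

For λ₂ = 185.9 nm:
KE₂ = hc/λ₂ - φ = 6.6694 - 2.53 = 4.1394 eV

Change in KE:
ΔKE = KE₂ - KE₁ = 4.1394 - 2.4957 = 1.6437 eV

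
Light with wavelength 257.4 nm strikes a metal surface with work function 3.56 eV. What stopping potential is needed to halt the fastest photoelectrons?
1.2568 V

The stopping potential V_s satisfies: eV_s = KE_max

First, find KE_max using Einstein's equation:
E_photon = hc/λ = 4.8168 eV
KE_max = E_photon - φ = 4.8168 - 3.56 = 1.2568 eV

Since eV_s = KE_max:
V_s = KE_max/e = 1.2568 V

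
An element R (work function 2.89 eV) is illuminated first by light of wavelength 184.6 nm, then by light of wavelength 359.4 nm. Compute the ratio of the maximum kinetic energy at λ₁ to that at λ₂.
6.8358

Using Einstein's equation: KE_max = hc/λ - φ

For λ₁ = 184.6 nm:
E₁ = hc/λ₁ = 6.7164 eV
KE₁ = E₁ - φ = 6.7164 - 2.89 = 3.8264 eV

For λ₂ = 359.4 nm:
E₂ = hc/λ₂ = 3.4498 eV
KE₂ = E₂ - φ = 3.4498 - 2.89 = 0.5598 eV

Ratio: KE₁/KE₂ = 3.8264/0.5598 = 6.8358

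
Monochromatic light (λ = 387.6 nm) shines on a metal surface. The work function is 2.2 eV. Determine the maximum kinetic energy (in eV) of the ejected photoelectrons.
0.9988 eV

Using Einstein's photoelectric equation: KE_max = hf - φ = hc/λ - φ

First, calculate the photon energy:
E_photon = hc/λ = (6.626×10⁻³⁴ J·s)(3×10⁸ m/s) / (387.6×10⁻⁹ m)
E_photon = 3.1988 eV

Then, the maximum kinetic energy:
KE_max = E_photon - φ = 3.1988 eV - 2.2 eV = 0.9988 eV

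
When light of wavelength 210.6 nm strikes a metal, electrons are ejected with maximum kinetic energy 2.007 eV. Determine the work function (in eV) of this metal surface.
3.88 eV

From Einstein's photoelectric equation: KE_max = hf - φ = hc/λ - φ

Rearranging for φ:
φ = hc/λ - KE_max

Calculate photon energy:
E_photon = hc/λ = 5.8872 eV

Therefore:
φ = 5.8872 - 2.007 = 3.88 eV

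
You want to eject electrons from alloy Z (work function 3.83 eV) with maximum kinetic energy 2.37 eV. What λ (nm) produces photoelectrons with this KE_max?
199.97 nm

From Einstein's equation: KE_max = hc/λ - φ

Rearranging for λ:
hc/λ = KE_max + φ
λ = hc/(KE_max + φ)

Required photon energy:
E_photon = KE_max + φ = 2.37 + 3.83 = 6.20 eV

Required wavelength:
λ = hc/E_photon = (6.626×10⁻³⁴)(3×10⁸) / (6.20 × 1.602×10⁻¹⁹)
λ = 199.97 nm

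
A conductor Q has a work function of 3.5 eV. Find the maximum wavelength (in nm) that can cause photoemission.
354.24 nm

The threshold wavelength is when the photon energy equals the work function:
hc/λ₀ = φ

Solving for λ₀:
λ₀ = hc/φ = (6.626×10⁻³⁴ J·s)(3×10⁸ m/s) / (3.5 eV × 1.602×10⁻¹⁹ J/eV)
λ₀ = 354.24 nm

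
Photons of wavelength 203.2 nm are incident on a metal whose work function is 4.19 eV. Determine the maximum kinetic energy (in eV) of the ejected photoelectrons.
1.9116 eV

Using Einstein's photoelectric equation: KE_max = hf - φ = hc/λ - φ

First, calculate the photon energy:
E_photon = hc/λ = (6.626×10⁻³⁴ J·s)(3×10⁸ m/s) / (203.2×10⁻⁹ m)
E_photon = 6.1016 eV

Then, the maximum kinetic energy:
KE_max = E_photon - φ = 6.1016 eV - 4.19 eV = 1.9116 eV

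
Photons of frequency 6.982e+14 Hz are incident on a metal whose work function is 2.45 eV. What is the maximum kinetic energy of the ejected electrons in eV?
0.4375 eV

Using Einstein's photoelectric equation: KE_max = hf - φ

First, calculate the photon energy:
E_photon = hf = (6.626×10⁻³⁴ J·s)(6.982e+14 Hz)
E_photon = 2.8875 eV

Then, the maximum kinetic energy:
KE_max = E_photon - φ = 2.8875 eV - 2.45 eV = 0.4375 eV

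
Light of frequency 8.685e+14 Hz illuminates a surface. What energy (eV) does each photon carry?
3.5918 eV

Using E = hf:

E = hf = (6.626×10⁻³⁴ J·s)(8.685e+14 Hz)
E = 3.5918 eV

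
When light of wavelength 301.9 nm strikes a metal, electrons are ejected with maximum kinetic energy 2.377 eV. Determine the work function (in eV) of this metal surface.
1.73 eV

From Einstein's photoelectric equation: KE_max = hf - φ = hc/λ - φ

Rearranging for φ:
φ = hc/λ - KE_max

Calculate photon energy:
E_photon = hc/λ = 4.1068 eV

Therefore:
φ = 4.1068 - 2.377 = 1.73 eV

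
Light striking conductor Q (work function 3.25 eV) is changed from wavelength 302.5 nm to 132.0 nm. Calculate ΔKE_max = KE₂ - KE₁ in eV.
5.2941 eV

Using Einstein's equation: KE_max = hc/λ - φ

For λ₁ = 302.5 nm:
KE₁ = hc/λ₁ - φ = 4.0987 - 3.25 = 0.8487 eV

For λ₂ = 132.0 nm:
KE₂ = hc/λ₂ - φ = 9.3927 - 3.25 = 6.1427 eV

Change in KE:
ΔKE = KE₂ - KE₁ = 6.1427 - 0.8487 = 5.2941 eV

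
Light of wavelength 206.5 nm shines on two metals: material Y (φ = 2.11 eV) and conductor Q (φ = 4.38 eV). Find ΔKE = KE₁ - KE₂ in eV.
2.2700 eV

Using KE_max = hc/λ - φ for each metal:

Photon energy: E = hc/λ = 6.0041 eV

For material Y (φ₁ = 2.11 eV):
KE₁ = E - φ₁ = 6.0041 - 2.11 = 3.8941 eV

For conductor Q (φ₂ = 4.38 eV):
KE₂ = E - φ₂ = 6.0041 - 4.38 = 1.6241 eV

Difference:
ΔKE = KE₁ - KE₂ = 3.8941 - 1.6241 = 2.2700 eV

Note: The difference equals the difference in work functions: 4.38 - 2.11 = 2.27 eV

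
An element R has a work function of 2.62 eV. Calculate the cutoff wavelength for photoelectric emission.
473.22 nm

The threshold wavelength is when the photon energy equals the work function:
hc/λ₀ = φ

Solving for λ₀:
λ₀ = hc/φ = (6.626×10⁻³⁴ J·s)(3×10⁸ m/s) / (2.62 eV × 1.602×10⁻¹⁹ J/eV)
λ₀ = 473.22 nm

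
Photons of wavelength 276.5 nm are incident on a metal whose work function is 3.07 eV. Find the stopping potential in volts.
1.4141 V

The stopping potential V_s satisfies: eV_s = KE_max

First, find KE_max using Einstein's equation:
E_photon = hc/λ = 4.4841 eV
KE_max = E_photon - φ = 4.4841 - 3.07 = 1.4141 eV

Since eV_s = KE_max:
V_s = KE_max/e = 1.4141 V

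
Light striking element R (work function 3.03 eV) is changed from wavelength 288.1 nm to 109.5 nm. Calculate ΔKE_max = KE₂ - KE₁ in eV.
7.0192 eV

Using Einstein's equation: KE_max = hc/λ - φ

For λ₁ = 288.1 nm:
KE₁ = hc/λ₁ - φ = 4.3035 - 3.03 = 1.2735 eV

For λ₂ = 109.5 nm:
KE₂ = hc/λ₂ - φ = 11.3228 - 3.03 = 8.2928 eV

Change in KE:
ΔKE = KE₂ - KE₁ = 8.2928 - 1.2735 = 7.0192 eV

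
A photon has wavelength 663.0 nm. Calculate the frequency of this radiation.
4.5218e+14 Hz

Using the wave equation: c = fλ

Solving for frequency:
f = c/λ = (3×10⁸ m/s) / (663.0×10⁻⁹ m)
f = 4.5218e+14 Hz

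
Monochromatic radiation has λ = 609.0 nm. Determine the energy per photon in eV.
2.0359 eV

Using E = hf = hc/λ:

E = hc/λ = (6.626×10⁻³⁴ J·s)(3×10⁸ m/s) / (609.0×10⁻⁹ m)
E = 2.0359 eV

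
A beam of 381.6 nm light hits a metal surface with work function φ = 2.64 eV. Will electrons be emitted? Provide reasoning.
Yes

For photoemission, the photon energy must exceed the work function.

Photon energy: E = hc/λ = 3.2491 eV
Work function: φ = 2.64 eV

Since E_photon (3.2491 eV) > φ (2.64 eV), photoemission WILL occur.
The threshold wavelength is λ₀ = hc/φ = 469.6 nm.
Since 381.6 nm < 469.6 nm, the light has sufficient energy.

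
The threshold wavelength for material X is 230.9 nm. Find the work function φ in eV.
5.37 eV

At the threshold wavelength, photon energy equals work function:
φ = hc/λ₀

Calculating:
φ = (6.626×10⁻³⁴ J·s)(3×10⁸ m/s) / (230.9×10⁻⁹ m)
φ = 5.37 eV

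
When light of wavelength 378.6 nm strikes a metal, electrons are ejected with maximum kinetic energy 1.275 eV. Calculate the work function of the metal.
2.00 eV

From Einstein's photoelectric equation: KE_max = hf - φ = hc/λ - φ

Rearranging for φ:
φ = hc/λ - KE_max

Calculate photon energy:
E_photon = hc/λ = 3.2748 eV

Therefore:
φ = 3.2748 - 1.275 = 2.00 eV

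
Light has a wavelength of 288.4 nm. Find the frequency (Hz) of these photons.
1.0395e+15 Hz

Using the wave equation: c = fλ

Solving for frequency:
f = c/λ = (3×10⁸ m/s) / (288.4×10⁻⁹ m)
f = 1.0395e+15 Hz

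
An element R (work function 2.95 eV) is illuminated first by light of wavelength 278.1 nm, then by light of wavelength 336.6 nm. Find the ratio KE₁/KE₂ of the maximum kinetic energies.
2.0565

Using Einstein's equation: KE_max = hc/λ - φ

For λ₁ = 278.1 nm:
E₁ = hc/λ₁ = 4.4583 eV
KE₁ = E₁ - φ = 4.4583 - 2.95 = 1.5083 eV

For λ₂ = 336.6 nm:
E₂ = hc/λ₂ = 3.6834 eV
KE₂ = E₂ - φ = 3.6834 - 2.95 = 0.7334 eV

Ratio: KE₁/KE₂ = 1.5083/0.7334 = 2.0565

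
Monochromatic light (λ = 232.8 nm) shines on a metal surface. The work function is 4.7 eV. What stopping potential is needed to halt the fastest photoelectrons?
0.6258 V

The stopping potential V_s satisfies: eV_s = KE_max

First, find KE_max using Einstein's equation:
E_photon = hc/λ = 5.3258 eV
KE_max = E_photon - φ = 5.3258 - 4.7 = 0.6258 eV

Since eV_s = KE_max:
V_s = KE_max/e = 0.6258 V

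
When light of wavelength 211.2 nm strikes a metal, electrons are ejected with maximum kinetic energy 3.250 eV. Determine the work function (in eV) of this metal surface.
2.62 eV

From Einstein's photoelectric equation: KE_max = hf - φ = hc/λ - φ

Rearranging for φ:
φ = hc/λ - KE_max

Calculate photon energy:
E_photon = hc/λ = 5.8705 eV

Therefore:
φ = 5.8705 - 3.250 = 2.62 eV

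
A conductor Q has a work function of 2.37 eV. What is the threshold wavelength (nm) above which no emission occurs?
523.14 nm

The threshold wavelength is when the photon energy equals the work function:
hc/λ₀ = φ

Solving for λ₀:
λ₀ = hc/φ = (6.626×10⁻³⁴ J·s)(3×10⁸ m/s) / (2.37 eV × 1.602×10⁻¹⁹ J/eV)
λ₀ = 523.14 nm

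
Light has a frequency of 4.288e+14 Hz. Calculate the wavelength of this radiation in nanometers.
699.14 nm

Using the wave equation: c = fλ

Solving for wavelength:
λ = c/f = (3×10⁸ m/s) / (4.288e+14 Hz)
λ = 699.14 nm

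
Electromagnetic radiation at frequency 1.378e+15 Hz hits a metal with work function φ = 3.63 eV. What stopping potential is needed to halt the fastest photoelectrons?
2.0690 V

The stopping potential V_s satisfies: eV_s = KE_max

First, find KE_max using Einstein's equation:
E_photon = hf = (6.626×10⁻³⁴ J·s)(1.378e+15 Hz) = 5.6990 eV
KE_max = E_photon - φ = 5.6990 - 3.63 = 2.0690 eV

Since eV_s = KE_max:
V_s = KE_max/e = 2.0690 V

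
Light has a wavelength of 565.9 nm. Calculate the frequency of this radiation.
5.2976e+14 Hz

Using the wave equation: c = fλ

Solving for frequency:
f = c/λ = (3×10⁸ m/s) / (565.9×10⁻⁹ m)
f = 5.2976e+14 Hz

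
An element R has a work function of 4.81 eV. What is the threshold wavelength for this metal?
257.76 nm

The threshold wavelength is when the photon energy equals the work function:
hc/λ₀ = φ

Solving for λ₀:
λ₀ = hc/φ = (6.626×10⁻³⁴ J·s)(3×10⁸ m/s) / (4.81 eV × 1.602×10⁻¹⁹ J/eV)
λ₀ = 257.76 nm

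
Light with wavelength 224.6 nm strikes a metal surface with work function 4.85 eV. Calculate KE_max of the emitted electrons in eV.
0.6702 eV

Using Einstein's photoelectric equation: KE_max = hf - φ = hc/λ - φ

First, calculate the photon energy:
E_photon = hc/λ = (6.626×10⁻³⁴ J·s)(3×10⁸ m/s) / (224.6×10⁻⁹ m)
E_photon = 5.5202 eV

Then, the maximum kinetic energy:
KE_max = E_photon - φ = 5.5202 eV - 4.85 eV = 0.6702 eV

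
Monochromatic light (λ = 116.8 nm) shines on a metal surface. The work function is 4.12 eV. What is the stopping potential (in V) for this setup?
6.4951 V

The stopping potential V_s satisfies: eV_s = KE_max

First, find KE_max using Einstein's equation:
E_photon = hc/λ = 10.6151 eV
KE_max = E_photon - φ = 10.6151 - 4.12 = 6.4951 eV

Since eV_s = KE_max:
V_s = KE_max/e = 6.4951 V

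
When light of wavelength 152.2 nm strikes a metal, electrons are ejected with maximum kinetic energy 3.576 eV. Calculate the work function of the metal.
4.57 eV

From Einstein's photoelectric equation: KE_max = hf - φ = hc/λ - φ

Rearranging for φ:
φ = hc/λ - KE_max

Calculate photon energy:
E_photon = hc/λ = 8.1461 eV

Therefore:
φ = 8.1461 - 3.576 = 4.57 eV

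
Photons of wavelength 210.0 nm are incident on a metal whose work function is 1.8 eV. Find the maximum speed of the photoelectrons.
1.2015e+06 m/s

First, find the maximum kinetic energy:
E_photon = hc/λ = 5.9040 eV
KE_max = E_photon - φ = 5.9040 - 1.8 = 4.1040 eV

Convert to Joules: KE_max = 4.1040 × 1.602×10⁻¹⁹ J = 6.5753e-19 J

Then use KE = ½mv² to find velocity:
v = √(2·KE/m) = √(2 × 6.5753e-19 J / 9.109e-31 kg)
v = 1.2015e+06 m/s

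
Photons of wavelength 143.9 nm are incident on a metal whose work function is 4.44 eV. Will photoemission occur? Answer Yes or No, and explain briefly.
Yes

For photoemission, the photon energy must exceed the work function.

Photon energy: E = hc/λ = 8.6160 eV
Work function: φ = 4.44 eV

Since E_photon (8.6160 eV) > φ (4.44 eV), photoemission WILL occur.
The threshold wavelength is λ₀ = hc/φ = 279.2 nm.
Since 143.9 nm < 279.2 nm, the light has sufficient energy.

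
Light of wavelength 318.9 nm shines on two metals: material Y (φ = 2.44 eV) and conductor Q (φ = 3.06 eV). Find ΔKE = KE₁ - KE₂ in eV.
0.6200 eV

Using KE_max = hc/λ - φ for each metal:

Photon energy: E = hc/λ = 3.8879 eV

For material Y (φ₁ = 2.44 eV):
KE₁ = E - φ₁ = 3.8879 - 2.44 = 1.4479 eV

For conductor Q (φ₂ = 3.06 eV):
KE₂ = E - φ₂ = 3.8879 - 3.06 = 0.8279 eV

Difference:
ΔKE = KE₁ - KE₂ = 1.4479 - 0.8279 = 0.6200 eV

Note: The difference equals the difference in work functions: 3.06 - 2.44 = 0.62 eV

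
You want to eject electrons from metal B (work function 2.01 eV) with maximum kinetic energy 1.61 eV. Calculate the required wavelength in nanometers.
342.50 nm

From Einstein's equation: KE_max = hc/λ - φ

Rearranging for λ:
hc/λ = KE_max + φ
λ = hc/(KE_max + φ)

Required photon energy:
E_photon = KE_max + φ = 1.61 + 2.01 = 3.62 eV

Required wavelength:
λ = hc/E_photon = (6.626×10⁻³⁴)(3×10⁸) / (3.62 × 1.602×10⁻¹⁹)
λ = 342.50 nm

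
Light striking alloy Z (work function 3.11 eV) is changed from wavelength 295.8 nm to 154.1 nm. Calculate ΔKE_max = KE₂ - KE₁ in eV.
3.8542 eV

Using Einstein's equation: KE_max = hc/λ - φ

For λ₁ = 295.8 nm:
KE₁ = hc/λ₁ - φ = 4.1915 - 3.11 = 1.0815 eV

For λ₂ = 154.1 nm:
KE₂ = hc/λ₂ - φ = 8.0457 - 3.11 = 4.9357 eV

Change in KE:
ΔKE = KE₂ - KE₁ = 4.9357 - 1.0815 = 3.8542 eV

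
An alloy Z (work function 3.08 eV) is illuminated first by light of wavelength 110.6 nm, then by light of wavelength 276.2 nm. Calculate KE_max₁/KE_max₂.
5.7704

Using Einstein's equation: KE_max = hc/λ - φ

For λ₁ = 110.6 nm:
E₁ = hc/λ₁ = 11.2101 eV
KE₁ = E₁ - φ = 11.2101 - 3.08 = 8.1301 eV

For λ₂ = 276.2 nm:
E₂ = hc/λ₂ = 4.4889 eV
KE₂ = E₂ - φ = 4.4889 - 3.08 = 1.4089 eV

Ratio: KE₁/KE₂ = 8.1301/1.4089 = 5.7704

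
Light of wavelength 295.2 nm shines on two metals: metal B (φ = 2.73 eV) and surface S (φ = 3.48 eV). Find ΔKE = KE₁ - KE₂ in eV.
0.7500 eV

Using KE_max = hc/λ - φ for each metal:

Photon energy: E = hc/λ = 4.2000 eV

For metal B (φ₁ = 2.73 eV):
KE₁ = E - φ₁ = 4.2000 - 2.73 = 1.4700 eV

For surface S (φ₂ = 3.48 eV):
KE₂ = E - φ₂ = 4.2000 - 3.48 = 0.7200 eV

Difference:
ΔKE = KE₁ - KE₂ = 1.4700 - 0.7200 = 0.7500 eV

Note: The difference equals the difference in work functions: 3.48 - 2.73 = 0.75 eV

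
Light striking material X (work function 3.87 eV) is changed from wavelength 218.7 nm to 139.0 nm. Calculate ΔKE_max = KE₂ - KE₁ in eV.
3.2506 eV

Using Einstein's equation: KE_max = hc/λ - φ

For λ₁ = 218.7 nm:
KE₁ = hc/λ₁ - φ = 5.6691 - 3.87 = 1.7991 eV

For λ₂ = 139.0 nm:
KE₂ = hc/λ₂ - φ = 8.9197 - 3.87 = 5.0497 eV

Change in KE:
ΔKE = KE₂ - KE₁ = 5.0497 - 1.7991 = 3.2506 eV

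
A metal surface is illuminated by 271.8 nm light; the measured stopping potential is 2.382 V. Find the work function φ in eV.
2.18 eV

The stopping potential gives the maximum kinetic energy: KE_max = eV_s = 2.382 eV

From Einstein's photoelectric equation: KE_max = hc/λ - φ
Rearranging: φ = hc/λ - KE_max

Calculate photon energy:
E_photon = hc/λ = (6.626×10⁻³⁴ J·s)(3×10⁸ m/s) / (271.8×10⁻⁹ m) = 4.5616 eV

Therefore:
φ = 4.5616 - 2.382 = 2.18 eV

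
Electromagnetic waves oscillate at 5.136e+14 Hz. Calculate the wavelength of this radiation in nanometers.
583.71 nm

Using the wave equation: c = fλ

Solving for wavelength:
λ = c/f = (3×10⁸ m/s) / (5.136e+14 Hz)
λ = 583.71 nm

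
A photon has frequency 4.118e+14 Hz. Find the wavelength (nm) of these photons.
728.00 nm

Using the wave equation: c = fλ

Solving for wavelength:
λ = c/f = (3×10⁸ m/s) / (4.118e+14 Hz)
λ = 728.00 nm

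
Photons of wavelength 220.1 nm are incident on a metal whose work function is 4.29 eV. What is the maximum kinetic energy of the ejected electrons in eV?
1.3431 eV

Using Einstein's photoelectric equation: KE_max = hf - φ = hc/λ - φ

First, calculate the photon energy:
E_photon = hc/λ = (6.626×10⁻³⁴ J·s)(3×10⁸ m/s) / (220.1×10⁻⁹ m)
E_photon = 5.6331 eV

Then, the maximum kinetic energy:
KE_max = E_photon - φ = 5.6331 eV - 4.29 eV = 1.3431 eV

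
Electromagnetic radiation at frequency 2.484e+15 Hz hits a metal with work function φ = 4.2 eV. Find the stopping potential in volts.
6.0730 V

The stopping potential V_s satisfies: eV_s = KE_max

First, find KE_max using Einstein's equation:
E_photon = hf = (6.626×10⁻³⁴ J·s)(2.484e+15 Hz) = 10.2730 eV
KE_max = E_photon - φ = 10.2730 - 4.2 = 6.0730 eV

Since eV_s = KE_max:
V_s = KE_max/e = 6.0730 V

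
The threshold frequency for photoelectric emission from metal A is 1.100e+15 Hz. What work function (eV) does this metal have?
4.55 eV

At the threshold frequency, photon energy equals work function:
φ = hf₀

Calculating:
φ = (6.626×10⁻³⁴ J·s)(1.100e+15 Hz)
φ = 4.55 eV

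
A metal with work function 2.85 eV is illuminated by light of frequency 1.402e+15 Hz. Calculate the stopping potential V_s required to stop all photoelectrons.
2.9482 V

The stopping potential V_s satisfies: eV_s = KE_max

First, find KE_max using Einstein's equation:
E_photon = hf = (6.626×10⁻³⁴ J·s)(1.402e+15 Hz) = 5.7982 eV
KE_max = E_photon - φ = 5.7982 - 2.85 = 2.9482 eV

Since eV_s = KE_max:
V_s = KE_max/e = 2.9482 V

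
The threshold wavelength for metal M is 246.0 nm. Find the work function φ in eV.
5.04 eV

At the threshold wavelength, photon energy equals work function:
φ = hc/λ₀

Calculating:
φ = (6.626×10⁻³⁴ J·s)(3×10⁸ m/s) / (246.0×10⁻⁹ m)
φ = 5.04 eV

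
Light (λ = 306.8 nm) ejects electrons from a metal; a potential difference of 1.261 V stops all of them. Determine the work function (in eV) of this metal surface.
2.78 eV

The stopping potential gives the maximum kinetic energy: KE_max = eV_s = 1.261 eV

From Einstein's photoelectric equation: KE_max = hc/λ - φ
Rearranging: φ = hc/λ - KE_max

Calculate photon energy:
E_photon = hc/λ = (6.626×10⁻³⁴ J·s)(3×10⁸ m/s) / (306.8×10⁻⁹ m) = 4.0412 eV

Therefore:
φ = 4.0412 - 1.261 = 2.78 eV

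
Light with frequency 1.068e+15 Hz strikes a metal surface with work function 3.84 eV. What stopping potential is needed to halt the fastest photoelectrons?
0.5769 V

The stopping potential V_s satisfies: eV_s = KE_max

First, find KE_max using Einstein's equation:
E_photon = hf = (6.626×10⁻³⁴ J·s)(1.068e+15 Hz) = 4.4169 eV
KE_max = E_photon - φ = 4.4169 - 3.84 = 0.5769 eV

Since eV_s = KE_max:
V_s = KE_max/e = 0.5769 V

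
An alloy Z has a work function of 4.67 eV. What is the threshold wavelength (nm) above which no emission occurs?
265.49 nm

The threshold wavelength is when the photon energy equals the work function:
hc/λ₀ = φ

Solving for λ₀:
λ₀ = hc/φ = (6.626×10⁻³⁴ J·s)(3×10⁸ m/s) / (4.67 eV × 1.602×10⁻¹⁹ J/eV)
λ₀ = 265.49 nm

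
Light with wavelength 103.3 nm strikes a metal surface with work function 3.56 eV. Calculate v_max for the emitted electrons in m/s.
1.7233e+06 m/s

First, find the maximum kinetic energy:
E_photon = hc/λ = 12.0023 eV
KE_max = E_photon - φ = 12.0023 - 3.56 = 8.4423 eV

Convert to Joules: KE_max = 8.4423 × 1.602×10⁻¹⁹ J = 1.3526e-18 J

Then use KE = ½mv² to find velocity:
v = √(2·KE/m) = √(2 × 1.3526e-18 J / 9.109e-31 kg)
v = 1.7233e+06 m/s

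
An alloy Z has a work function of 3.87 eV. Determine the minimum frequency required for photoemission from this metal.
9.3576e+14 Hz

The threshold frequency is when the photon energy equals the work function:
hf₀ = φ

Solving for f₀:
f₀ = φ/h = (3.87 eV × 1.602×10⁻¹⁹ J/eV) / (6.626×10⁻³⁴ J·s)
f₀ = 9.3576e+14 Hz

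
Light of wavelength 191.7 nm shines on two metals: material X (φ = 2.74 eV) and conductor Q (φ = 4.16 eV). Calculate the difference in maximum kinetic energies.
1.4200 eV

Using KE_max = hc/λ - φ for each metal:

Photon energy: E = hc/λ = 6.4676 eV

For material X (φ₁ = 2.74 eV):
KE₁ = E - φ₁ = 6.4676 - 2.74 = 3.7276 eV

For conductor Q (φ₂ = 4.16 eV):
KE₂ = E - φ₂ = 6.4676 - 4.16 = 2.3076 eV

Difference:
ΔKE = KE₁ - KE₂ = 3.7276 - 2.3076 = 1.4200 eV

Note: The difference equals the difference in work functions: 4.16 - 2.74 = 1.42 eV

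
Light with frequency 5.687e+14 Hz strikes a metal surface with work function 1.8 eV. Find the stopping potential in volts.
0.5520 V

The stopping potential V_s satisfies: eV_s = KE_max

First, find KE_max using Einstein's equation:
E_photon = hf = (6.626×10⁻³⁴ J·s)(5.687e+14 Hz) = 2.3520 eV
KE_max = E_photon - φ = 2.3520 - 1.8 = 0.5520 eV

Since eV_s = KE_max:
V_s = KE_max/e = 0.5520 V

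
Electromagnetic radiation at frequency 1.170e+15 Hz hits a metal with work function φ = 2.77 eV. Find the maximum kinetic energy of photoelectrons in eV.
2.0687 eV

Using Einstein's photoelectric equation: KE_max = hf - φ

First, calculate the photon energy:
E_photon = hf = (6.626×10⁻³⁴ J·s)(1.170e+15 Hz)
E_photon = 4.8387 eV

Then, the maximum kinetic energy:
KE_max = E_photon - φ = 4.8387 eV - 2.77 eV = 2.0687 eV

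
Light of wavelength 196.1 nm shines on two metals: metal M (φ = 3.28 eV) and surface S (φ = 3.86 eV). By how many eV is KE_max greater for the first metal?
0.5800 eV

Using KE_max = hc/λ - φ for each metal:

Photon energy: E = hc/λ = 6.3225 eV

For metal M (φ₁ = 3.28 eV):
KE₁ = E - φ₁ = 6.3225 - 3.28 = 3.0425 eV

For surface S (φ₂ = 3.86 eV):
KE₂ = E - φ₂ = 6.3225 - 3.86 = 2.4625 eV

Difference:
ΔKE = KE₁ - KE₂ = 3.0425 - 2.4625 = 0.5800 eV

Note: The difference equals the difference in work functions: 3.86 - 3.28 = 0.58 eV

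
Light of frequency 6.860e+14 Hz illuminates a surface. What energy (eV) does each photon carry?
2.8371 eV

Using E = hf:

E = hf = (6.626×10⁻³⁴ J·s)(6.860e+14 Hz)
E = 2.8371 eV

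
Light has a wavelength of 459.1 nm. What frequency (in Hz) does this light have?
6.5300e+14 Hz

Using the wave equation: c = fλ

Solving for frequency:
f = c/λ = (3×10⁸ m/s) / (459.1×10⁻⁹ m)
f = 6.5300e+14 Hz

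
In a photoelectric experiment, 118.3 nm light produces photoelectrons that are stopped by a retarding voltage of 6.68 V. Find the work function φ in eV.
3.80 eV

The stopping potential gives the maximum kinetic energy: KE_max = eV_s = 6.68 eV

From Einstein's photoelectric equation: KE_max = hc/λ - φ
Rearranging: φ = hc/λ - KE_max

Calculate photon energy:
E_photon = hc/λ = (6.626×10⁻³⁴ J·s)(3×10⁸ m/s) / (118.3×10⁻⁹ m) = 10.4805 eV

Therefore:
φ = 10.4805 - 6.68 = 3.80 eV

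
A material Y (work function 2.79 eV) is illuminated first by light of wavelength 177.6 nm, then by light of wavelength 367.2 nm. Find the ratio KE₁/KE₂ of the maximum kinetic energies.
7.1462

Using Einstein's equation: KE_max = hc/λ - φ

For λ₁ = 177.6 nm:
E₁ = hc/λ₁ = 6.9811 eV
KE₁ = E₁ - φ = 6.9811 - 2.79 = 4.1911 eV

For λ₂ = 367.2 nm:
E₂ = hc/λ₂ = 3.3765 eV
KE₂ = E₂ - φ = 3.3765 - 2.79 = 0.5865 eV

Ratio: KE₁/KE₂ = 4.1911/0.5865 = 7.1462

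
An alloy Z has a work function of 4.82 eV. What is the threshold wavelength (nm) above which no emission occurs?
257.23 nm

The threshold wavelength is when the photon energy equals the work function:
hc/λ₀ = φ

Solving for λ₀:
λ₀ = hc/φ = (6.626×10⁻³⁴ J·s)(3×10⁸ m/s) / (4.82 eV × 1.602×10⁻¹⁹ J/eV)
λ₀ = 257.23 nm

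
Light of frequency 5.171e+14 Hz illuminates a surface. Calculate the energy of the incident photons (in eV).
2.1386 eV

Using E = hf:

E = hf = (6.626×10⁻³⁴ J·s)(5.171e+14 Hz)
E = 2.1386 eV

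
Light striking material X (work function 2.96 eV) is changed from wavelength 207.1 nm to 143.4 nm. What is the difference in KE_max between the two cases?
2.6594 eV

Using Einstein's equation: KE_max = hc/λ - φ

For λ₁ = 207.1 nm:
KE₁ = hc/λ₁ - φ = 5.9867 - 2.96 = 3.0267 eV

For λ₂ = 143.4 nm:
KE₂ = hc/λ₂ - φ = 8.6460 - 2.96 = 5.6860 eV

Change in KE:
ΔKE = KE₂ - KE₁ = 5.6860 - 3.0267 = 2.6594 eV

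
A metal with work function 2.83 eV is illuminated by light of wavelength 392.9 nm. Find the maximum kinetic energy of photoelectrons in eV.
0.3256 eV

Using Einstein's photoelectric equation: KE_max = hf - φ = hc/λ - φ

First, calculate the photon energy:
E_photon = hc/λ = (6.626×10⁻³⁴ J·s)(3×10⁸ m/s) / (392.9×10⁻⁹ m)
E_photon = 3.1556 eV

Then, the maximum kinetic energy:
KE_max = E_photon - φ = 3.1556 eV - 2.83 eV = 0.3256 eV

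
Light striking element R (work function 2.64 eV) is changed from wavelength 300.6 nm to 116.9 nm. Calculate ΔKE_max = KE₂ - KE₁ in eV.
6.4814 eV

Using Einstein's equation: KE_max = hc/λ - φ

For λ₁ = 300.6 nm:
KE₁ = hc/λ₁ - φ = 4.1246 - 2.64 = 1.4846 eV

For λ₂ = 116.9 nm:
KE₂ = hc/λ₂ - φ = 10.6060 - 2.64 = 7.9660 eV

Change in KE:
ΔKE = KE₂ - KE₁ = 7.9660 - 1.4846 = 6.4814 eV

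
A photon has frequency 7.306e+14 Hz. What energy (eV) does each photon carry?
3.0215 eV

Using E = hf:

E = hf = (6.626×10⁻³⁴ J·s)(7.306e+14 Hz)
E = 3.0215 eV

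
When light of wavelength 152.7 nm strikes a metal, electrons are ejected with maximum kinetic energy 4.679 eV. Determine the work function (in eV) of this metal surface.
3.44 eV

From Einstein's photoelectric equation: KE_max = hf - φ = hc/λ - φ

Rearranging for φ:
φ = hc/λ - KE_max

Calculate photon energy:
E_photon = hc/λ = 8.1195 eV

Therefore:
φ = 8.1195 - 4.679 = 3.44 eV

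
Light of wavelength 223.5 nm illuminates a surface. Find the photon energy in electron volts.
5.5474 eV

Using E = hf = hc/λ:

E = hc/λ = (6.626×10⁻³⁴ J·s)(3×10⁸ m/s) / (223.5×10⁻⁹ m)
E = 5.5474 eV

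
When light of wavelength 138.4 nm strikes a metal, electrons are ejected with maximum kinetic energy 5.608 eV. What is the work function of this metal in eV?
3.35 eV

From Einstein's photoelectric equation: KE_max = hf - φ = hc/λ - φ

Rearranging for φ:
φ = hc/λ - KE_max

Calculate photon energy:
E_photon = hc/λ = 8.9584 eV

Therefore:
φ = 8.9584 - 5.608 = 3.35 eV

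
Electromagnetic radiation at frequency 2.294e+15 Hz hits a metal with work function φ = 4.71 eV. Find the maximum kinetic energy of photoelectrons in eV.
4.7772 eV

Using Einstein's photoelectric equation: KE_max = hf - φ

First, calculate the photon energy:
E_photon = hf = (6.626×10⁻³⁴ J·s)(2.294e+15 Hz)
E_photon = 9.4872 eV

Then, the maximum kinetic energy:
KE_max = E_photon - φ = 9.4872 eV - 4.71 eV = 4.7772 eV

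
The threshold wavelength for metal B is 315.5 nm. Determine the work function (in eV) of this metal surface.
3.93 eV

At the threshold wavelength, photon energy equals work function:
φ = hc/λ₀

Calculating:
φ = (6.626×10⁻³⁴ J·s)(3×10⁸ m/s) / (315.5×10⁻⁹ m)
φ = 3.93 eV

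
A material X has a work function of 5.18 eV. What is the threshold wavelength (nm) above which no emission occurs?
239.35 nm

The threshold wavelength is when the photon energy equals the work function:
hc/λ₀ = φ

Solving for λ₀:
λ₀ = hc/φ = (6.626×10⁻³⁴ J·s)(3×10⁸ m/s) / (5.18 eV × 1.602×10⁻¹⁹ J/eV)
λ₀ = 239.35 nm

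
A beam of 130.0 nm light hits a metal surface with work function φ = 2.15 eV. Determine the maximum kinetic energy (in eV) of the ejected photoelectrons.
7.3872 eV

Using Einstein's photoelectric equation: KE_max = hf - φ = hc/λ - φ

First, calculate the photon energy:
E_photon = hc/λ = (6.626×10⁻³⁴ J·s)(3×10⁸ m/s) / (130.0×10⁻⁹ m)
E_photon = 9.5372 eV

Then, the maximum kinetic energy:
KE_max = E_photon - φ = 9.5372 eV - 2.15 eV = 7.3872 eV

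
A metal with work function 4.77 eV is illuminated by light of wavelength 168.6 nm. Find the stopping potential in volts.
2.5837 V

The stopping potential V_s satisfies: eV_s = KE_max

First, find KE_max using Einstein's equation:
E_photon = hc/λ = 7.3537 eV
KE_max = E_photon - φ = 7.3537 - 4.77 = 2.5837 eV

Since eV_s = KE_max:
V_s = KE_max/e = 2.5837 V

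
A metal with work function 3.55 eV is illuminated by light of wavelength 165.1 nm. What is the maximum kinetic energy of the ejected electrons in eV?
3.9596 eV

Using Einstein's photoelectric equation: KE_max = hf - φ = hc/λ - φ

First, calculate the photon energy:
E_photon = hc/λ = (6.626×10⁻³⁴ J·s)(3×10⁸ m/s) / (165.1×10⁻⁹ m)
E_photon = 7.5096 eV

Then, the maximum kinetic energy:
KE_max = E_photon - φ = 7.5096 eV - 3.55 eV = 3.9596 eV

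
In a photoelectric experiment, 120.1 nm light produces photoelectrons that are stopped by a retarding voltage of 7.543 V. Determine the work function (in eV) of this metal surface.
2.78 eV

The stopping potential gives the maximum kinetic energy: KE_max = eV_s = 7.543 eV

From Einstein's photoelectric equation: KE_max = hc/λ - φ
Rearranging: φ = hc/λ - KE_max

Calculate photon energy:
E_photon = hc/λ = (6.626×10⁻³⁴ J·s)(3×10⁸ m/s) / (120.1×10⁻⁹ m) = 10.3234 eV

Therefore:
φ = 10.3234 - 7.543 = 2.78 eV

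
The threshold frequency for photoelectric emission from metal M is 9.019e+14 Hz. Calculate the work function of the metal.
3.73 eV

At the threshold frequency, photon energy equals work function:
φ = hf₀

Calculating:
φ = (6.626×10⁻³⁴ J·s)(9.019e+14 Hz)
φ = 3.73 eV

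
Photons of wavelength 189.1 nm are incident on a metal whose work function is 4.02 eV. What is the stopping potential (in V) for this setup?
2.5365 V

The stopping potential V_s satisfies: eV_s = KE_max

First, find KE_max using Einstein's equation:
E_photon = hc/λ = 6.5565 eV
KE_max = E_photon - φ = 6.5565 - 4.02 = 2.5365 eV

Since eV_s = KE_max:
V_s = KE_max/e = 2.5365 V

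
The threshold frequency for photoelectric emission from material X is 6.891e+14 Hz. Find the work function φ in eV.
2.85 eV

At the threshold frequency, photon energy equals work function:
φ = hf₀

Calculating:
φ = (6.626×10⁻³⁴ J·s)(6.891e+14 Hz)
φ = 2.85 eV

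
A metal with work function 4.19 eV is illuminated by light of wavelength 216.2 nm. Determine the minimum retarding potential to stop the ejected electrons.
1.5447 V

The stopping potential V_s satisfies: eV_s = KE_max

First, find KE_max using Einstein's equation:
E_photon = hc/λ = 5.7347 eV
KE_max = E_photon - φ = 5.7347 - 4.19 = 1.5447 eV

Since eV_s = KE_max:
V_s = KE_max/e = 1.5447 V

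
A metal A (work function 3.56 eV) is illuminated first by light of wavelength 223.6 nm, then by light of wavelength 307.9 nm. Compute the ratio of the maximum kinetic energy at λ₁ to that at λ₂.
4.2525

Using Einstein's equation: KE_max = hc/λ - φ

For λ₁ = 223.6 nm:
E₁ = hc/λ₁ = 5.5449 eV
KE₁ = E₁ - φ = 5.5449 - 3.56 = 1.9849 eV

For λ₂ = 307.9 nm:
E₂ = hc/λ₂ = 4.0268 eV
KE₂ = E₂ - φ = 4.0268 - 3.56 = 0.4668 eV

Ratio: KE₁/KE₂ = 1.9849/0.4668 = 4.2525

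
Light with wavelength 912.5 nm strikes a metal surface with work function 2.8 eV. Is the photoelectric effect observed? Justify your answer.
No

For photoemission, the photon energy must exceed the work function.

Photon energy: E = hc/λ = 1.3587 eV
Work function: φ = 2.8 eV

Since E_photon (1.3587 eV) < φ (2.8 eV), photoemission will NOT occur.
The threshold wavelength is λ₀ = hc/φ = 442.8 nm.
Since 912.5 nm > 442.8 nm, the photons lack sufficient energy.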